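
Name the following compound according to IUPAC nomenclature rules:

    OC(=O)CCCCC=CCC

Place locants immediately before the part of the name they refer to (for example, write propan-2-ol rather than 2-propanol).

non-6-enoic acid

The longest carbon chain that includes the –COOH group and the multiple bond has 9 carbons, so the parent hydride is nonane.
A carboxylic acid (terminal –COOH) is the principal characteristic group, giving the suffix -oic acid.
The chain contains a C=C double bond, so the unsaturation ending is -ene.
Number the chain so that the carboxylic acid carbon is C-1 by definition.
With this numbering: the double bond between C-6 and C-7.
The name is non-6-enoic acid.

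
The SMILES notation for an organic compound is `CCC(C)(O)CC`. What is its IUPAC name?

3-methylpentan-3-ol

Counting along the main chain through the –OH group gives 5 carbons: the parent is pentane.
An alcohol (–OH) is the principal characteristic group, giving the suffix -ol.
The molecule is symmetric, so either numbering direction gives the same locants.
That gives the hydroxyl at C-3; a methyl group at C-3.
Assembling the pieces gives 3-methylpentan-3-ol.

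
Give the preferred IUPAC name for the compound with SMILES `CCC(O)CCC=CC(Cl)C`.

The longest chain bearing the –OH group and the multiple bond is 9 carbons long (nonane).
An alcohol (–OH) is the principal characteristic group, giving the suffix -ol.
A C=C double bond in the chain gives the infix -ene-.
Number the chain so that numbering from this end puts the hydroxyl group at C-3 rather than C-7.
With this numbering: the hydroxyl at C-3; the double bond between C-6 and C-7; a chloro group at C-8.
Assembling the pieces gives 8-chloronon-6-en-3-ol.

8-chloronon-6-en-3-ol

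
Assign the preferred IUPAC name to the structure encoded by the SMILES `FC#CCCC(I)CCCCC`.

1-fluoro-5-iododec-1-yne

Counting along the main chain through the multiple bond gives 10 carbons: the parent is decane.
There is one C≡C triple bond, indicated by the ending -yne.
The numbering direction is chosen so that numbering from this end puts the triple bond at C-1 rather than C-9.
This places the triple bond between C-1 and C-2; a fluoro group at C-1; an iodo group at C-5.
The substituents are ordered alphabetically, ignoring any di-/tri- multipliers.
The name is 1-fluoro-5-iododec-1-yne.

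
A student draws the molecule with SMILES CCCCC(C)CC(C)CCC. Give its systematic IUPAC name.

4,6-dimethyldecane

The longest carbon chain is 10 atoms: the parent is decane.
The numbering direction is chosen so that the substituent locant set {4,6} is lower than {5,7} at the first point of difference.
This places methyl groups at C-4 and C-6.
Assembling the pieces gives 4,6-dimethyldecane.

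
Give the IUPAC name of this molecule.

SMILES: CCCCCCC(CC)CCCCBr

1-bromo-5-ethylundecane

The parent chain contains 11 carbons (undecane).
The numbering direction is chosen so that the substituent locant set {1,5} is lower than {7,11} at the first point of difference.
That gives a bromo group at C-1; an ethyl group at C-5.
Prefixes are listed alphabetically: bromo, ethyl.
The name is 1-bromo-5-ethylundecane.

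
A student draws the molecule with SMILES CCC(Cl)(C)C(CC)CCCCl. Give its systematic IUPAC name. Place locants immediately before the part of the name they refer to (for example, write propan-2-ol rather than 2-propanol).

The longest continuous carbon chain has 7 atoms, so the parent hydride is heptane.
Number the chain so that the substituent locant set {1,4,5,5} is lower than {3,3,4,7} at the first point of difference.
This places chloro groups at C-1 and C-5; an ethyl group at C-4; a methyl group at C-5.
Substituent prefixes are cited in alphabetical order (multiplying prefixes like di-/tri- are ignored for ordering).
Assembling the pieces gives 1,5-dichloro-4-ethyl-5-methylheptane.

1,5-dichloro-4-ethyl-5-methylheptane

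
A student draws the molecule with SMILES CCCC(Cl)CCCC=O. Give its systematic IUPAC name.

The longest carbon chain that includes the –CHO group has 8 carbons, so the parent hydride is octane.
An aldehyde (terminal –CHO) is the principal characteristic group, giving the suffix -al.
The numbering direction is chosen so that the aldehyde carbon is C-1 by definition.
This places a chloro group at C-5.
Assembling the pieces gives 5-chlorooctanal.

5-chlorooctanal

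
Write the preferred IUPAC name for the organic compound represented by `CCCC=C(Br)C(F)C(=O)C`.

Counting along the main chain through the carbonyl and the multiple bond gives 8 carbons: the parent is octane.
The highest-priority functional group is a ketone (C=O on an internal carbon), so the name ends in -one.
There is one C=C double bond, indicated by the ending -ene.
Choose the numbering such that numbering from this end puts the carbonyl group at C-2 rather than C-7.
With this numbering: the carbonyl at C-2; the double bond between C-4 and C-5; a bromo group at C-4; a fluoro group at C-3.
The substituents are ordered alphabetically, ignoring any di-/tri- multipliers.
The name is 4-bromo-3-fluorooct-4-en-2-one.

4-bromo-3-fluorooct-4-en-2-one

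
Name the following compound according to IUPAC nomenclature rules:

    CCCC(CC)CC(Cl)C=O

Counting along the main chain through the –CHO group gives 7 carbons: the parent is heptane.
The principal characteristic group is an aldehyde (terminal –CHO), named with the suffix -al.
Choose the numbering such that the aldehyde carbon is C-1 by definition.
That gives a chloro group at C-2; an ethyl group at C-4.
Prefixes are listed alphabetically: chloro, ethyl.
Assembling the pieces gives 2-chloro-4-ethylheptanal.

2-chloro-4-ethylheptanal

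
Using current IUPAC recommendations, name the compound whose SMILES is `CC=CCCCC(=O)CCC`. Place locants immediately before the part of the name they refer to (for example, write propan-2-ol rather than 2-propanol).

The longest chain bearing the carbonyl and the multiple bond is 10 carbons long (decane).
The highest-priority functional group is a ketone (C=O on an internal carbon), so the name ends in -one.
A C=C double bond in the chain gives the infix -ene-.
Number the chain so that numbering from this end puts the carbonyl group at C-4 rather than C-7.
That gives the carbonyl at C-4; the double bond between C-8 and C-9.
Putting it together: dec-8-en-4-one.

dec-8-en-4-one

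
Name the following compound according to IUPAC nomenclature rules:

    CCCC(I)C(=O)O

The longest chain bearing the –COOH group is 5 carbons long (pentane).
A carboxylic acid (terminal –COOH) is the principal characteristic group, giving the suffix -oic acid.
The numbering direction is chosen so that the carboxylic acid carbon is C-1 by definition.
That gives an iodo group at C-2.
Putting it together: 2-iodopentanoic acid.

2-iodopentanoic acid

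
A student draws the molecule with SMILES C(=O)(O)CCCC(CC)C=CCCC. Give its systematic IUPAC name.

5-ethyldec-6-enoic acid

Counting along the main chain through the –COOH group and the multiple bond gives 10 carbons: the parent is decane.
A carboxylic acid (terminal –COOH) is the principal characteristic group, giving the suffix -oic acid.
A C=C double bond in the chain gives the infix -ene-.
Choose the numbering such that the carboxylic acid carbon is C-1 by definition.
With this numbering: the double bond between C-6 and C-7; an ethyl group at C-5.
Assembling the pieces gives 5-ethyldec-6-enoic acid.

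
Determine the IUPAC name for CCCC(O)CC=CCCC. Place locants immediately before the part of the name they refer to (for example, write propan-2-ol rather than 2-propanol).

Counting along the main chain through the –OH group and the multiple bond gives 10 carbons: the parent is decane.
The principal characteristic group is an alcohol (–OH), named with the suffix -ol.
There is one C=C double bond, indicated by the ending -ene.
Choose the numbering such that numbering from this end puts the hydroxyl group at C-4 rather than C-7.
This places the hydroxyl at C-4; the double bond between C-6 and C-7.
Assembling the pieces gives dec-6-en-4-ol.

dec-6-en-4-ol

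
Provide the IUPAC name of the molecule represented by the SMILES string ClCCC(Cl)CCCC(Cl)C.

1,3,7-trichlorooctane

The longest continuous carbon chain has 8 atoms, so the parent hydride is octane.
Number the chain so that the substituent locant set {1,3,7} is lower than {2,6,8} at the first point of difference.
With this numbering: chloro groups at C-1 and C-3 and C-7.
The name is 1,3,7-trichlorooctane.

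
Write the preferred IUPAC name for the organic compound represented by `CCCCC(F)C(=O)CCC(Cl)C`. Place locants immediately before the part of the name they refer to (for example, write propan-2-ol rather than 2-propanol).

2-chloro-6-fluorodecan-5-one

The longest carbon chain that includes the carbonyl has 10 carbons, so the parent hydride is decane.
The principal characteristic group is a ketone (C=O on an internal carbon), named with the suffix -one.
Choose the numbering such that numbering from this end puts the carbonyl group at C-5 rather than C-6.
This places the carbonyl at C-5; a chloro group at C-2; a fluoro group at C-6.
Substituent prefixes are cited in alphabetical order (multiplying prefixes like di-/tri- are ignored for ordering).
The name is 2-chloro-6-fluorodecan-5-one.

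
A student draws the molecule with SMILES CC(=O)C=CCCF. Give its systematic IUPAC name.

6-fluorohex-3-en-2-one

The longest chain bearing the carbonyl and the multiple bond is 6 carbons long (hexane).
A ketone (C=O on an internal carbon) is the principal characteristic group, giving the suffix -one.
A C=C double bond in the chain gives the infix -ene-.
Choose the numbering such that numbering from this end puts the carbonyl group at C-2 rather than C-5.
This places the carbonyl at C-2; the double bond between C-3 and C-4; a fluoro group at C-6.
Assembling the pieces gives 6-fluorohex-3-en-2-one.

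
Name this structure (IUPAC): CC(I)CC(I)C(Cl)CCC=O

4-chloro-5,7-diiodooctanal

Counting along the main chain through the –CHO group gives 8 carbons: the parent is octane.
The principal characteristic group is an aldehyde (terminal –CHO), named with the suffix -al.
Number the chain so that the aldehyde carbon is C-1 by definition.
This places a chloro group at C-4; iodo groups at C-5 and C-7.
Substituent prefixes are cited in alphabetical order (multiplying prefixes like di-/tri- are ignored for ordering).
Putting it together: 4-chloro-5,7-diiodooctanal.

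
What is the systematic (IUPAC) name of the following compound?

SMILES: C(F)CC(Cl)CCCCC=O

6-chloro-8-fluorooctanal

The longest chain bearing the –CHO group is 8 carbons long (octane).
An aldehyde (terminal –CHO) is the principal characteristic group, giving the suffix -al.
Choose the numbering such that the aldehyde carbon is C-1 by definition.
With this numbering: a chloro group at C-6; a fluoro group at C-8.
The substituents are ordered alphabetically, ignoring any di-/tri- multipliers.
Putting it together: 6-chloro-8-fluorooctanal.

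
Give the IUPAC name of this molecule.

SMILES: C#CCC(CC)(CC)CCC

The longest carbon chain that includes the multiple bond has 7 carbons, so the parent hydride is heptane.
There is one C≡C triple bond, indicated by the ending -yne.
The numbering direction is chosen so that numbering from this end puts the triple bond at C-1 rather than C-6.
That gives the triple bond between C-1 and C-2; two ethyl groups at C-4.
The name is 4,4-diethylhept-1-yne.

4,4-diethylhept-1-yne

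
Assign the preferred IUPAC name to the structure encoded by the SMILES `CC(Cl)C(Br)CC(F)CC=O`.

5-bromo-6-chloro-3-fluoroheptanal

Counting along the main chain through the –CHO group gives 7 carbons: the parent is heptane.
An aldehyde (terminal –CHO) is the principal characteristic group, giving the suffix -al.
Number the chain so that the aldehyde carbon is C-1 by definition.
That gives a bromo group at C-5; a chloro group at C-6; a fluoro group at C-3.
The substituents are ordered alphabetically, ignoring any di-/tri- multipliers.
Putting it together: 5-bromo-6-chloro-3-fluoroheptanal.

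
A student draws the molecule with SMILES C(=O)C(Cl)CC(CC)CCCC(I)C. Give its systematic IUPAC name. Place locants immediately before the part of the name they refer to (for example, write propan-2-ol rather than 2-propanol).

2-chloro-4-ethyl-8-iodononanal

The longest carbon chain that includes the –CHO group has 9 carbons, so the parent hydride is nonane.
The highest-priority functional group is an aldehyde (terminal –CHO), so the name ends in -al.
Number the chain so that the aldehyde carbon is C-1 by definition.
That gives a chloro group at C-2; an ethyl group at C-4; an iodo group at C-8.
Substituent prefixes are cited in alphabetical order (multiplying prefixes like di-/tri- are ignored for ordering).
Assembling the pieces gives 2-chloro-4-ethyl-8-iodononanal.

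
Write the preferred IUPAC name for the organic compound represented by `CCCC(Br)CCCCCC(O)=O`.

7-bromodecanoic acid

The longest carbon chain that includes the –COOH group has 10 carbons, so the parent hydride is decane.
The principal characteristic group is a carboxylic acid (terminal –COOH), named with the suffix -oic acid.
Choose the numbering such that the carboxylic acid carbon is C-1 by definition.
That gives a bromo group at C-7.
Assembling the pieces gives 7-bromodecanoic acid.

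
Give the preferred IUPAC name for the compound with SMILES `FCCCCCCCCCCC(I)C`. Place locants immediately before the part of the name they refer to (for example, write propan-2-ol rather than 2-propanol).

1-fluoro-11-iodododecane

The longest carbon chain is 12 atoms: the parent is dodecane.
The numbering direction is chosen so that the substituent locant set {1,11} is lower than {2,12} at the first point of difference.
With this numbering: a fluoro group at C-1; an iodo group at C-11.
Substituent prefixes are cited in alphabetical order (multiplying prefixes like di-/tri- are ignored for ordering).
Putting it together: 1-fluoro-11-iodododecane.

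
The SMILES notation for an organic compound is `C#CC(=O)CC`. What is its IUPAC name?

pent-1-yn-3-one

Counting along the main chain through the carbonyl and the multiple bond gives 5 carbons: the parent is pentane.
The highest-priority functional group is a ketone (C=O on an internal carbon), so the name ends in -one.
A C≡C triple bond in the chain gives the infix -yne-.
The numbering direction is chosen so that numbering from this end puts the triple bond at C-1 rather than C-4.
That gives the carbonyl at C-3; the triple bond between C-1 and C-2.
Assembling the pieces gives pent-1-yn-3-one.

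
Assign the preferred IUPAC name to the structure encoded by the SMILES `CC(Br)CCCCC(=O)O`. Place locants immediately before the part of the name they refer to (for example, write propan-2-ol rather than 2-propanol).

Counting along the main chain through the –COOH group gives 7 carbons: the parent is heptane.
The highest-priority functional group is a carboxylic acid (terminal –COOH), so the name ends in -oic acid.
The numbering direction is chosen so that the carboxylic acid carbon is C-1 by definition.
This places a bromo group at C-6.
Putting it together: 6-bromoheptanoic acid.

6-bromoheptanoic acid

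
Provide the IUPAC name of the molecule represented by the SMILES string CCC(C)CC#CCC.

The longest chain bearing the multiple bond is 8 carbons long (octane).
A C≡C triple bond in the chain gives the infix -yne-.
Choose the numbering such that numbering from this end puts the triple bond at C-3 rather than C-5.
That gives the triple bond between C-3 and C-4; a methyl group at C-6.
The name is 6-methyloct-3-yne.

6-methyloct-3-yne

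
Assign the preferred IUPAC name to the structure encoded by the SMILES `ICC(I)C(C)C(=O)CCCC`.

The longest chain bearing the carbonyl is 8 carbons long (octane).
A ketone (C=O on an internal carbon) is the principal characteristic group, giving the suffix -one.
Number the chain so that numbering from this end puts the carbonyl group at C-4 rather than C-5.
That gives the carbonyl at C-4; iodo groups at C-1 and C-2; a methyl group at C-3.
Substituent prefixes are cited in alphabetical order (multiplying prefixes like di-/tri- are ignored for ordering).
Putting it together: 1,2-diiodo-3-methyloctan-4-one.

1,2-diiodo-3-methyloctan-4-one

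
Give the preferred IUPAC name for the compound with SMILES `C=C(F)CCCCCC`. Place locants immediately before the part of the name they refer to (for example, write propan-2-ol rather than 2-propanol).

The longest chain bearing the multiple bond is 8 carbons long (octane).
There is one C=C double bond, indicated by the ending -ene.
The numbering direction is chosen so that numbering from this end puts the double bond at C-1 rather than C-7.
This places the double bond between C-1 and C-2; a fluoro group at C-2.
Putting it together: 2-fluorooct-1-ene.

2-fluorooct-1-ene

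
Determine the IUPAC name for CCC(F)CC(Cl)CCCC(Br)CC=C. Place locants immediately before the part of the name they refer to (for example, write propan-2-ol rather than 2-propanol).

4-bromo-8-chloro-10-fluorododec-1-ene

Counting along the main chain through the multiple bond gives 12 carbons: the parent is dodecane.
A C=C double bond in the chain gives the infix -ene-.
The numbering direction is chosen so that numbering from this end puts the double bond at C-1 rather than C-11.
That gives the double bond between C-1 and C-2; a bromo group at C-4; a chloro group at C-8; a fluoro group at C-10.
The substituents are ordered alphabetically, ignoring any di-/tri- multipliers.
Assembling the pieces gives 4-bromo-8-chloro-10-fluorododec-1-ene.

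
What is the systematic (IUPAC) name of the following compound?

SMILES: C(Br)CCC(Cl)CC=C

Counting along the main chain through the multiple bond gives 7 carbons: the parent is heptane.
A C=C double bond in the chain gives the infix -ene-.
Choose the numbering such that numbering from this end puts the double bond at C-1 rather than C-6.
With this numbering: the double bond between C-1 and C-2; a bromo group at C-7; a chloro group at C-4.
Prefixes are listed alphabetically: bromo, chloro.
The name is 7-bromo-4-chlorohept-1-ene.

7-bromo-4-chlorohept-1-ene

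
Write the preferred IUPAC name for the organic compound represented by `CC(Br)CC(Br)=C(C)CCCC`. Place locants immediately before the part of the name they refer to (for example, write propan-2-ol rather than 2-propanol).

The longest carbon chain that includes the multiple bond has 9 carbons, so the parent hydride is nonane.
A C=C double bond in the chain gives the infix -ene-.
Number the chain so that numbering from this end puts the double bond at C-4 rather than C-5.
This places the double bond between C-4 and C-5; bromo groups at C-2 and C-4; a methyl group at C-5.
Prefixes are listed alphabetically: bromo, methyl.
Putting it together: 2,4-dibromo-5-methylnon-4-ene.

2,4-dibromo-5-methylnon-4-ene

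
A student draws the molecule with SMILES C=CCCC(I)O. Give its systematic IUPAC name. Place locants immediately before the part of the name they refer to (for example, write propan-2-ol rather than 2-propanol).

The longest carbon chain that includes the –OH group and the multiple bond has 5 carbons, so the parent hydride is pentane.
An alcohol (–OH) is the principal characteristic group, giving the suffix -ol.
There is one C=C double bond, indicated by the ending -ene.
Number the chain so that numbering from this end puts the hydroxyl group at C-1 rather than C-5.
With this numbering: the hydroxyl at C-1; the double bond between C-4 and C-5; an iodo group at C-1.
Assembling the pieces gives 1-iodopent-4-en-1-ol.

1-iodopent-4-en-1-ol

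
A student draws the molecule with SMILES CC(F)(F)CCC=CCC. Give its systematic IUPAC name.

7,7-difluorooct-3-ene

The longest carbon chain that includes the multiple bond has 8 carbons, so the parent hydride is octane.
The chain contains a C=C double bond, so the unsaturation ending is -ene.
Choose the numbering such that numbering from this end puts the double bond at C-3 rather than C-5.
This places the double bond between C-3 and C-4; two fluoro groups at C-7.
Putting it together: 7,7-difluorooct-3-ene.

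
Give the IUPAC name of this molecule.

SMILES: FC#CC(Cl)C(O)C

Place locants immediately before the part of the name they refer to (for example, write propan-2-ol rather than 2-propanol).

3-chloro-5-fluoropent-4-yn-2-ol

The longest carbon chain that includes the –OH group and the multiple bond has 5 carbons, so the parent hydride is pentane.
The principal characteristic group is an alcohol (–OH), named with the suffix -ol.
A C≡C triple bond in the chain gives the infix -yne-.
Choose the numbering such that numbering from this end puts the hydroxyl group at C-2 rather than C-4.
With this numbering: the hydroxyl at C-2; the triple bond between C-4 and C-5; a chloro group at C-3; a fluoro group at C-5.
Substituent prefixes are cited in alphabetical order (multiplying prefixes like di-/tri- are ignored for ordering).
Putting it together: 3-chloro-5-fluoropent-4-yn-2-ol.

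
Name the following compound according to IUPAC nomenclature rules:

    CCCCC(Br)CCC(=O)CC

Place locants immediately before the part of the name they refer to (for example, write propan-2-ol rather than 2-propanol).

6-bromodecan-3-one

The longest chain bearing the carbonyl is 10 carbons long (decane).
A ketone (C=O on an internal carbon) is the principal characteristic group, giving the suffix -one.
Choose the numbering such that numbering from this end puts the carbonyl group at C-3 rather than C-8.
That gives the carbonyl at C-3; a bromo group at C-6.
Putting it together: 6-bromodecan-3-one.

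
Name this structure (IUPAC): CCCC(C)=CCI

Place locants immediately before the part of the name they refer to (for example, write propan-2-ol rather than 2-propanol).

1-iodo-3-methylhex-2-ene

The longest carbon chain that includes the multiple bond has 6 carbons, so the parent hydride is hexane.
There is one C=C double bond, indicated by the ending -ene.
Number the chain so that numbering from this end puts the double bond at C-2 rather than C-4.
This places the double bond between C-2 and C-3; an iodo group at C-1; a methyl group at C-3.
Prefixes are listed alphabetically: iodo, methyl.
Putting it together: 1-iodo-3-methylhex-2-ene.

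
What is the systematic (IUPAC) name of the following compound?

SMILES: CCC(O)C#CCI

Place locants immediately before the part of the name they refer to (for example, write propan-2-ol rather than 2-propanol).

6-iodohex-4-yn-3-ol

Counting along the main chain through the –OH group and the multiple bond gives 6 carbons: the parent is hexane.
An alcohol (–OH) is the principal characteristic group, giving the suffix -ol.
The chain contains a C≡C triple bond, so the unsaturation ending is -yne.
Number the chain so that numbering from this end puts the hydroxyl group at C-3 rather than C-4.
This places the hydroxyl at C-3; the triple bond between C-4 and C-5; an iodo group at C-6.
The name is 6-iodohex-4-yn-3-ol.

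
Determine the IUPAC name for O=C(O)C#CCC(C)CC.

5-methylhept-2-ynoic acid

Counting along the main chain through the –COOH group and the multiple bond gives 7 carbons: the parent is heptane.
A carboxylic acid (terminal –COOH) is the principal characteristic group, giving the suffix -oic acid.
A C≡C triple bond in the chain gives the infix -yne-.
Number the chain so that the carboxylic acid carbon is C-1 by definition.
That gives the triple bond between C-2 and C-3; a methyl group at C-5.
Putting it together: 5-methylhept-2-ynoic acid.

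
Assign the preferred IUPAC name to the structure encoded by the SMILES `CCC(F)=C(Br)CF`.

Counting along the main chain through the multiple bond gives 5 carbons: the parent is pentane.
A C=C double bond in the chain gives the infix -ene-.
Number the chain so that numbering from this end puts the double bond at C-2 rather than C-3.
With this numbering: the double bond between C-2 and C-3; a bromo group at C-2; fluoro groups at C-1 and C-3.
Prefixes are listed alphabetically: bromo, fluoro.
The name is 2-bromo-1,3-difluoropent-2-ene.

2-bromo-1,3-difluoropent-2-ene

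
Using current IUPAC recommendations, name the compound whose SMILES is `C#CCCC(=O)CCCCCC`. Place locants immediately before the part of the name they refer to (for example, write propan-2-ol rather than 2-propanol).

Counting along the main chain through the carbonyl and the multiple bond gives 11 carbons: the parent is undecane.
The highest-priority functional group is a ketone (C=O on an internal carbon), so the name ends in -one.
There is one C≡C triple bond, indicated by the ending -yne.
Number the chain so that numbering from this end puts the carbonyl group at C-5 rather than C-7.
This places the carbonyl at C-5; the triple bond between C-1 and C-2.
Putting it together: undec-1-yn-5-one.

undec-1-yn-5-one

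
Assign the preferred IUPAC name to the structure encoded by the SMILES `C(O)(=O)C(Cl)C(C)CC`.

2-chloro-3-methylpentanoic acid

The longest carbon chain that includes the –COOH group has 5 carbons, so the parent hydride is pentane.
The highest-priority functional group is a carboxylic acid (terminal –COOH), so the name ends in -oic acid.
Number the chain so that the carboxylic acid carbon is C-1 by definition.
This places a chloro group at C-2; a methyl group at C-3.
The substituents are ordered alphabetically, ignoring any di-/tri- multipliers.
Assembling the pieces gives 2-chloro-3-methylpentanoic acid.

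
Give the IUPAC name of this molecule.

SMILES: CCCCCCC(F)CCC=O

The longest carbon chain that includes the –CHO group has 10 carbons, so the parent hydride is decane.
The principal characteristic group is an aldehyde (terminal –CHO), named with the suffix -al.
The numbering direction is chosen so that the aldehyde carbon is C-1 by definition.
That gives a fluoro group at C-4.
Putting it together: 4-fluorodecanal.

4-fluorodecanal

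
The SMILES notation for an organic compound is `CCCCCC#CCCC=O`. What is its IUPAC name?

The longest carbon chain that includes the –CHO group and the multiple bond has 10 carbons, so the parent hydride is decane.
An aldehyde (terminal –CHO) is the principal characteristic group, giving the suffix -al.
A C≡C triple bond in the chain gives the infix -yne-.
Choose the numbering such that the aldehyde carbon is C-1 by definition.
That gives the triple bond between C-4 and C-5.
Assembling the pieces gives dec-4-ynal.

dec-4-ynal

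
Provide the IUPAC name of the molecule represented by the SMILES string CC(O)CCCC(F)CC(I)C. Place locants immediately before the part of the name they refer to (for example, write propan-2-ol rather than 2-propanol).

The longest chain bearing the –OH group is 9 carbons long (nonane).
The principal characteristic group is an alcohol (–OH), named with the suffix -ol.
Number the chain so that numbering from this end puts the hydroxyl group at C-2 rather than C-8.
This places the hydroxyl at C-2; a fluoro group at C-6; an iodo group at C-8.
Substituent prefixes are cited in alphabetical order (multiplying prefixes like di-/tri- are ignored for ordering).
Assembling the pieces gives 6-fluoro-8-iodononan-2-ol.

6-fluoro-8-iodononan-2-ol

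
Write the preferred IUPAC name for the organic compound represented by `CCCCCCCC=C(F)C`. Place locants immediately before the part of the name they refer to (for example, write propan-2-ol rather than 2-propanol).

2-fluorodec-2-ene

The longest chain bearing the multiple bond is 10 carbons long (decane).
A C=C double bond in the chain gives the infix -ene-.
The numbering direction is chosen so that numbering from this end puts the double bond at C-2 rather than C-8.
With this numbering: the double bond between C-2 and C-3; a fluoro group at C-2.
The name is 2-fluorodec-2-ene.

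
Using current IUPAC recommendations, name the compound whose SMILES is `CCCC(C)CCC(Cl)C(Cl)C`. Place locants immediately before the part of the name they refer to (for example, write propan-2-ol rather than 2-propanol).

The parent chain contains 9 carbons (nonane).
Number the chain so that the substituent locant set {2,3,6} is lower than {4,7,8} at the first point of difference.
With this numbering: chloro groups at C-2 and C-3; a methyl group at C-6.
Prefixes are listed alphabetically: chloro, methyl.
The name is 2,3-dichloro-6-methylnonane.

2,3-dichloro-6-methylnonane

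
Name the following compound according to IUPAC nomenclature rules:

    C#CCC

but-1-yne

The longest carbon chain that includes the multiple bond has 4 carbons, so the parent hydride is butane.
There is one C≡C triple bond, indicated by the ending -yne.
Choose the numbering such that numbering from this end puts the triple bond at C-1 rather than C-3.
That gives the triple bond between C-1 and C-2.
The name is but-1-yne.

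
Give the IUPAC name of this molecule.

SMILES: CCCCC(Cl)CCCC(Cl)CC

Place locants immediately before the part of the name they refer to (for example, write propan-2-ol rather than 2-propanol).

3,7-dichloroundecane

The parent chain contains 11 carbons (undecane).
The numbering direction is chosen so that the substituent locant set {3,7} is lower than {5,9} at the first point of difference.
That gives chloro groups at C-3 and C-7.
Assembling the pieces gives 3,7-dichloroundecane.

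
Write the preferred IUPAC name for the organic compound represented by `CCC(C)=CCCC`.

3-methylhept-3-ene

The longest chain bearing the multiple bond is 7 carbons long (heptane).
A C=C double bond in the chain gives the infix -ene-.
Choose the numbering such that numbering from this end puts the double bond at C-3 rather than C-4.
With this numbering: the double bond between C-3 and C-4; a methyl group at C-3.
The name is 3-methylhept-3-ene.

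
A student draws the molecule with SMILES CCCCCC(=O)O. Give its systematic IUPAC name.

hexanoic acid

Counting along the main chain through the –COOH group gives 6 carbons: the parent is hexane.
A carboxylic acid (terminal –COOH) is the principal characteristic group, giving the suffix -oic acid.
Choose the numbering such that the carboxylic acid carbon is C-1 by definition.
The name is hexanoic acid.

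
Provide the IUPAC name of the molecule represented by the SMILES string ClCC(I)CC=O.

4-chloro-3-iodobutanal

Counting along the main chain through the –CHO group gives 4 carbons: the parent is butane.
An aldehyde (terminal –CHO) is the principal characteristic group, giving the suffix -al.
Choose the numbering such that the aldehyde carbon is C-1 by definition.
This places a chloro group at C-4; an iodo group at C-3.
Prefixes are listed alphabetically: chloro, iodo.
The name is 4-chloro-3-iodobutanal.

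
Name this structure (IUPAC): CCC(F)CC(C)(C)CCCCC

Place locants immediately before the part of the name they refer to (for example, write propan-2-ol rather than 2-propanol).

3-fluoro-5,5-dimethyldecane

The longest carbon chain is 10 atoms: the parent is decane.
Number the chain so that the substituent locant set {3,5,5} is lower than {6,6,8} at the first point of difference.
With this numbering: a fluoro group at C-3; two methyl groups at C-5.
Substituent prefixes are cited in alphabetical order (multiplying prefixes like di-/tri- are ignored for ordering).
The name is 3-fluoro-5,5-dimethyldecane.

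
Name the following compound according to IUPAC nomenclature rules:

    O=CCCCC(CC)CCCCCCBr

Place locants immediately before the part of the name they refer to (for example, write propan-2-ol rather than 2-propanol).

The longest carbon chain that includes the –CHO group has 11 carbons, so the parent hydride is undecane.
The principal characteristic group is an aldehyde (terminal –CHO), named with the suffix -al.
Number the chain so that the aldehyde carbon is C-1 by definition.
With this numbering: a bromo group at C-11; an ethyl group at C-5.
The substituents are ordered alphabetically, ignoring any di-/tri- multipliers.
Putting it together: 11-bromo-5-ethylundecanal.

11-bromo-5-ethylundecanal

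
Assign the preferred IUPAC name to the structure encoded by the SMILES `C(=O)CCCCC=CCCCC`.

The longest chain bearing the –CHO group and the multiple bond is 11 carbons long (undecane).
An aldehyde (terminal –CHO) is the principal characteristic group, giving the suffix -al.
There is one C=C double bond, indicated by the ending -ene.
The numbering direction is chosen so that the aldehyde carbon is C-1 by definition.
With this numbering: the double bond between C-6 and C-7.
Putting it together: undec-6-enal.

undec-6-enal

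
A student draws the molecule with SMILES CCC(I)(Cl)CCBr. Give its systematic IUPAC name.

The longest carbon chain is 5 atoms: the parent is pentane.
The numbering direction is chosen so that the substituent locant set {1,3,3} is lower than {3,3,5} at the first point of difference.
This places a bromo group at C-1; a chloro group at C-3; an iodo group at C-3.
Prefixes are listed alphabetically: bromo, chloro, iodo.
Putting it together: 1-bromo-3-chloro-3-iodopentane.

1-bromo-3-chloro-3-iodopentane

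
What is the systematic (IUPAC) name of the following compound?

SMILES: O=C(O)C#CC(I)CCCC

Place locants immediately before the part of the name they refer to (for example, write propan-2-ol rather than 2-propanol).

4-iodooct-2-ynoic acid

The longest chain bearing the –COOH group and the multiple bond is 8 carbons long (octane).
A carboxylic acid (terminal –COOH) is the principal characteristic group, giving the suffix -oic acid.
A C≡C triple bond in the chain gives the infix -yne-.
The numbering direction is chosen so that the carboxylic acid carbon is C-1 by definition.
This places the triple bond between C-2 and C-3; an iodo group at C-4.
Assembling the pieces gives 4-iodooct-2-ynoic acid.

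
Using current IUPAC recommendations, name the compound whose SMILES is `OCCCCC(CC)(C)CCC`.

5-ethyl-5-methyloctan-1-ol

Counting along the main chain through the –OH group gives 8 carbons: the parent is octane.
The highest-priority functional group is an alcohol (–OH), so the name ends in -ol.
The numbering direction is chosen so that numbering from this end puts the hydroxyl group at C-1 rather than C-8.
With this numbering: the hydroxyl at C-1; an ethyl group at C-5; a methyl group at C-5.
The substituents are ordered alphabetically, ignoring any di-/tri- multipliers.
Assembling the pieces gives 5-ethyl-5-methyloctan-1-ol.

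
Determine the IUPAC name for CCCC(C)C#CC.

The longest chain bearing the multiple bond is 7 carbons long (heptane).
The chain contains a C≡C triple bond, so the unsaturation ending is -yne.
Choose the numbering such that numbering from this end puts the triple bond at C-2 rather than C-5.
With this numbering: the triple bond between C-2 and C-3; a methyl group at C-4.
Putting it together: 4-methylhept-2-yne.

4-methylhept-2-yne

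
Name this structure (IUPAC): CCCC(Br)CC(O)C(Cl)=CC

The longest carbon chain that includes the –OH group and the multiple bond has 9 carbons, so the parent hydride is nonane.
An alcohol (–OH) is the principal characteristic group, giving the suffix -ol.
There is one C=C double bond, indicated by the ending -ene.
Number the chain so that numbering from this end puts the hydroxyl group at C-4 rather than C-6.
With this numbering: the hydroxyl at C-4; the double bond between C-2 and C-3; a bromo group at C-6; a chloro group at C-3.
The substituents are ordered alphabetically, ignoring any di-/tri- multipliers.
Assembling the pieces gives 6-bromo-3-chloronon-2-en-4-ol.

6-bromo-3-chloronon-2-en-4-ol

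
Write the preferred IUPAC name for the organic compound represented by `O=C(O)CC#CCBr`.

5-bromopent-3-ynoic acid

Counting along the main chain through the –COOH group and the multiple bond gives 5 carbons: the parent is pentane.
The highest-priority functional group is a carboxylic acid (terminal –COOH), so the name ends in -oic acid.
A C≡C triple bond in the chain gives the infix -yne-.
Choose the numbering such that the carboxylic acid carbon is C-1 by definition.
That gives the triple bond between C-3 and C-4; a bromo group at C-5.
The name is 5-bromopent-3-ynoic acid.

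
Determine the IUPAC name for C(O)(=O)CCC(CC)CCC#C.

The longest chain bearing the –COOH group and the multiple bond is 8 carbons long (octane).
A carboxylic acid (terminal –COOH) is the principal characteristic group, giving the suffix -oic acid.
The chain contains a C≡C triple bond, so the unsaturation ending is -yne.
Number the chain so that the carboxylic acid carbon is C-1 by definition.
That gives the triple bond between C-7 and C-8; an ethyl group at C-4.
The name is 4-ethyloct-7-ynoic acid.

4-ethyloct-7-ynoic acid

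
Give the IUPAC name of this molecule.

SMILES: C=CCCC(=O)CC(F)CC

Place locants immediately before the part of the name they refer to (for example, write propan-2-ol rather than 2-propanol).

7-fluoronon-1-en-5-one

The longest carbon chain that includes the carbonyl and the multiple bond has 9 carbons, so the parent hydride is nonane.
The principal characteristic group is a ketone (C=O on an internal carbon), named with the suffix -one.
A C=C double bond in the chain gives the infix -ene-.
Choose the numbering such that numbering from this end puts the double bond at C-1 rather than C-8.
This places the carbonyl at C-5; the double bond between C-1 and C-2; a fluoro group at C-7.
Putting it together: 7-fluoronon-1-en-5-one.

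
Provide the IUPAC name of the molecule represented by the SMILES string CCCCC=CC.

The longest chain bearing the multiple bond is 7 carbons long (heptane).
There is one C=C double bond, indicated by the ending -ene.
Number the chain so that numbering from this end puts the double bond at C-2 rather than C-5.
With this numbering: the double bond between C-2 and C-3.
Putting it together: hept-2-ene.

hept-2-ene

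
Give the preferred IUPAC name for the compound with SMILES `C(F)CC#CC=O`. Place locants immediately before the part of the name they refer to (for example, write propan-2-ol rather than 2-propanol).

5-fluoropent-2-ynal

Counting along the main chain through the –CHO group and the multiple bond gives 5 carbons: the parent is pentane.
An aldehyde (terminal –CHO) is the principal characteristic group, giving the suffix -al.
The chain contains a C≡C triple bond, so the unsaturation ending is -yne.
Number the chain so that the aldehyde carbon is C-1 by definition.
With this numbering: the triple bond between C-2 and C-3; a fluoro group at C-5.
Assembling the pieces gives 5-fluoropent-2-ynal.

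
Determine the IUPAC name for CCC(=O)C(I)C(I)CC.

4,5-diiodoheptan-3-one

The longest chain bearing the carbonyl is 7 carbons long (heptane).
The highest-priority functional group is a ketone (C=O on an internal carbon), so the name ends in -one.
Number the chain so that numbering from this end puts the carbonyl group at C-3 rather than C-5.
That gives the carbonyl at C-3; iodo groups at C-4 and C-5.
The name is 4,5-diiodoheptan-3-one.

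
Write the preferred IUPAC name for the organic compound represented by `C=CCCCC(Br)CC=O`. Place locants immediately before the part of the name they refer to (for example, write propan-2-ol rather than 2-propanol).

3-bromooct-7-enal

The longest carbon chain that includes the –CHO group and the multiple bond has 8 carbons, so the parent hydride is octane.
The highest-priority functional group is an aldehyde (terminal –CHO), so the name ends in -al.
The chain contains a C=C double bond, so the unsaturation ending is -ene.
Number the chain so that the aldehyde carbon is C-1 by definition.
With this numbering: the double bond between C-7 and C-8; a bromo group at C-3.
Assembling the pieces gives 3-bromooct-7-enal.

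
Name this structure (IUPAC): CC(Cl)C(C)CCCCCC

2-chloro-3-methylnonane

The longest carbon chain is 9 atoms: the parent is nonane.
Number the chain so that the substituent locant set {2,3} is lower than {7,8} at the first point of difference.
That gives a chloro group at C-2; a methyl group at C-3.
The substituents are ordered alphabetically, ignoring any di-/tri- multipliers.
The name is 2-chloro-3-methylnonane.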